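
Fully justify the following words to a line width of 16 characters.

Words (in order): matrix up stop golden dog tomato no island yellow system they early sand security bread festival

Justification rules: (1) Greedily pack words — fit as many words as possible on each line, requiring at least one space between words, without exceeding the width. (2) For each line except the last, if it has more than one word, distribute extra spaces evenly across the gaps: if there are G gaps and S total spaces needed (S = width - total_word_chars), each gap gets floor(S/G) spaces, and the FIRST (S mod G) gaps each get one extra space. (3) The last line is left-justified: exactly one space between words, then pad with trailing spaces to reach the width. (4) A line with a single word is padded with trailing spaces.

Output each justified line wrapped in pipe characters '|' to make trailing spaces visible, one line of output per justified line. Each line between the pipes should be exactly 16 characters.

Answer: |matrix  up  stop|
|golden       dog|
|tomato no island|
|yellow    system|
|they  early sand|
|security   bread|
|festival        |

Derivation:
Line 1: ['matrix', 'up', 'stop'] (min_width=14, slack=2)
Line 2: ['golden', 'dog'] (min_width=10, slack=6)
Line 3: ['tomato', 'no', 'island'] (min_width=16, slack=0)
Line 4: ['yellow', 'system'] (min_width=13, slack=3)
Line 5: ['they', 'early', 'sand'] (min_width=15, slack=1)
Line 6: ['security', 'bread'] (min_width=14, slack=2)
Line 7: ['festival'] (min_width=8, slack=8)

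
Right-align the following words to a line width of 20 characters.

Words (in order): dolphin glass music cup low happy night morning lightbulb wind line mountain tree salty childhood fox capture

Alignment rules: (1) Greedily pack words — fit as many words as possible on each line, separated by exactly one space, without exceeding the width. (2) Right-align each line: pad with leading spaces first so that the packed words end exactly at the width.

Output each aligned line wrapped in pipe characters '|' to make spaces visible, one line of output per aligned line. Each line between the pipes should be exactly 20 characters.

Answer: | dolphin glass music|
| cup low happy night|
|   morning lightbulb|
|  wind line mountain|
|tree salty childhood|
|         fox capture|

Derivation:
Line 1: ['dolphin', 'glass', 'music'] (min_width=19, slack=1)
Line 2: ['cup', 'low', 'happy', 'night'] (min_width=19, slack=1)
Line 3: ['morning', 'lightbulb'] (min_width=17, slack=3)
Line 4: ['wind', 'line', 'mountain'] (min_width=18, slack=2)
Line 5: ['tree', 'salty', 'childhood'] (min_width=20, slack=0)
Line 6: ['fox', 'capture'] (min_width=11, slack=9)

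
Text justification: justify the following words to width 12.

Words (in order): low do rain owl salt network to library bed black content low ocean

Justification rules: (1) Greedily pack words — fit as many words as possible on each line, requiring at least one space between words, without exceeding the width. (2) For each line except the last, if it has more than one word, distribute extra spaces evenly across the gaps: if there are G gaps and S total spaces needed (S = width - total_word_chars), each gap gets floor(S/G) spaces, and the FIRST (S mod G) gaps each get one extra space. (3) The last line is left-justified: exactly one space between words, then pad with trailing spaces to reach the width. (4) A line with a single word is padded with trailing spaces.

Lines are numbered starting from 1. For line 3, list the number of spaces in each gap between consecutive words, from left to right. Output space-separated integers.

Answer: 3

Derivation:
Line 1: ['low', 'do', 'rain'] (min_width=11, slack=1)
Line 2: ['owl', 'salt'] (min_width=8, slack=4)
Line 3: ['network', 'to'] (min_width=10, slack=2)
Line 4: ['library', 'bed'] (min_width=11, slack=1)
Line 5: ['black'] (min_width=5, slack=7)
Line 6: ['content', 'low'] (min_width=11, slack=1)
Line 7: ['ocean'] (min_width=5, slack=7)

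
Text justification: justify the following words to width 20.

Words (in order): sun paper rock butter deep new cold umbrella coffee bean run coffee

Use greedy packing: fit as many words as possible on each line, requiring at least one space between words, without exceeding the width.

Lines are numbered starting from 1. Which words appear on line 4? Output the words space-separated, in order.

Answer: run coffee

Derivation:
Line 1: ['sun', 'paper', 'rock'] (min_width=14, slack=6)
Line 2: ['butter', 'deep', 'new', 'cold'] (min_width=20, slack=0)
Line 3: ['umbrella', 'coffee', 'bean'] (min_width=20, slack=0)
Line 4: ['run', 'coffee'] (min_width=10, slack=10)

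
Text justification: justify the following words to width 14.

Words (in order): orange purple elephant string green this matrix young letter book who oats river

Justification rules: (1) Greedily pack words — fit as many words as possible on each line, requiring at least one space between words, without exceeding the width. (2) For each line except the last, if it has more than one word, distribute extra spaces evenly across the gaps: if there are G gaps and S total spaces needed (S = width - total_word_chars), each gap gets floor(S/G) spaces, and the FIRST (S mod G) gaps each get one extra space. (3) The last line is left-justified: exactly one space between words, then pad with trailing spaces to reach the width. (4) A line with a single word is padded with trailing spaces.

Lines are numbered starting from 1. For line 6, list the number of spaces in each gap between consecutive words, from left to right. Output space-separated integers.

Answer: 2 1

Derivation:
Line 1: ['orange', 'purple'] (min_width=13, slack=1)
Line 2: ['elephant'] (min_width=8, slack=6)
Line 3: ['string', 'green'] (min_width=12, slack=2)
Line 4: ['this', 'matrix'] (min_width=11, slack=3)
Line 5: ['young', 'letter'] (min_width=12, slack=2)
Line 6: ['book', 'who', 'oats'] (min_width=13, slack=1)
Line 7: ['river'] (min_width=5, slack=9)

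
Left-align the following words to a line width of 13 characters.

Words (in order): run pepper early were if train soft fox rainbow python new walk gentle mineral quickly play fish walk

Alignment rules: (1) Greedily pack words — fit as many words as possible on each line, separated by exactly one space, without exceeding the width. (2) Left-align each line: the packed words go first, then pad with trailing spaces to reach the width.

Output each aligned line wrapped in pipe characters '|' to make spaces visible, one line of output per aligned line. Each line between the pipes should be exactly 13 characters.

Line 1: ['run', 'pepper'] (min_width=10, slack=3)
Line 2: ['early', 'were', 'if'] (min_width=13, slack=0)
Line 3: ['train', 'soft'] (min_width=10, slack=3)
Line 4: ['fox', 'rainbow'] (min_width=11, slack=2)
Line 5: ['python', 'new'] (min_width=10, slack=3)
Line 6: ['walk', 'gentle'] (min_width=11, slack=2)
Line 7: ['mineral'] (min_width=7, slack=6)
Line 8: ['quickly', 'play'] (min_width=12, slack=1)
Line 9: ['fish', 'walk'] (min_width=9, slack=4)

Answer: |run pepper   |
|early were if|
|train soft   |
|fox rainbow  |
|python new   |
|walk gentle  |
|mineral      |
|quickly play |
|fish walk    |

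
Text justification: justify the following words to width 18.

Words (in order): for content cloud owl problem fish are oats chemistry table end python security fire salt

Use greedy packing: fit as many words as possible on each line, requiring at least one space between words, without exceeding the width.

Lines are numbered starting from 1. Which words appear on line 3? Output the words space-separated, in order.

Answer: are oats chemistry

Derivation:
Line 1: ['for', 'content', 'cloud'] (min_width=17, slack=1)
Line 2: ['owl', 'problem', 'fish'] (min_width=16, slack=2)
Line 3: ['are', 'oats', 'chemistry'] (min_width=18, slack=0)
Line 4: ['table', 'end', 'python'] (min_width=16, slack=2)
Line 5: ['security', 'fire', 'salt'] (min_width=18, slack=0)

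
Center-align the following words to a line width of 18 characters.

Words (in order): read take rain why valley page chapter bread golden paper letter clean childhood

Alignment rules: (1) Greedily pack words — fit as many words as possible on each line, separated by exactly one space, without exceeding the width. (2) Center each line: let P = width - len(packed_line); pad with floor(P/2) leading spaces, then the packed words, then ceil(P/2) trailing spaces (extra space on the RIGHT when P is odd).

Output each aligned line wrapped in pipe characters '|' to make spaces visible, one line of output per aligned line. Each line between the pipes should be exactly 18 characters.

Line 1: ['read', 'take', 'rain', 'why'] (min_width=18, slack=0)
Line 2: ['valley', 'page'] (min_width=11, slack=7)
Line 3: ['chapter', 'bread'] (min_width=13, slack=5)
Line 4: ['golden', 'paper'] (min_width=12, slack=6)
Line 5: ['letter', 'clean'] (min_width=12, slack=6)
Line 6: ['childhood'] (min_width=9, slack=9)

Answer: |read take rain why|
|   valley page    |
|  chapter bread   |
|   golden paper   |
|   letter clean   |
|    childhood     |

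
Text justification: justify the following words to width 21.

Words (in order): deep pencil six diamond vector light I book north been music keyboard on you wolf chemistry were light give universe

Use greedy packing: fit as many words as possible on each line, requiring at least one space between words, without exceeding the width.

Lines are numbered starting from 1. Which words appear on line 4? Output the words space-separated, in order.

Answer: music keyboard on you

Derivation:
Line 1: ['deep', 'pencil', 'six'] (min_width=15, slack=6)
Line 2: ['diamond', 'vector', 'light'] (min_width=20, slack=1)
Line 3: ['I', 'book', 'north', 'been'] (min_width=17, slack=4)
Line 4: ['music', 'keyboard', 'on', 'you'] (min_width=21, slack=0)
Line 5: ['wolf', 'chemistry', 'were'] (min_width=19, slack=2)
Line 6: ['light', 'give', 'universe'] (min_width=19, slack=2)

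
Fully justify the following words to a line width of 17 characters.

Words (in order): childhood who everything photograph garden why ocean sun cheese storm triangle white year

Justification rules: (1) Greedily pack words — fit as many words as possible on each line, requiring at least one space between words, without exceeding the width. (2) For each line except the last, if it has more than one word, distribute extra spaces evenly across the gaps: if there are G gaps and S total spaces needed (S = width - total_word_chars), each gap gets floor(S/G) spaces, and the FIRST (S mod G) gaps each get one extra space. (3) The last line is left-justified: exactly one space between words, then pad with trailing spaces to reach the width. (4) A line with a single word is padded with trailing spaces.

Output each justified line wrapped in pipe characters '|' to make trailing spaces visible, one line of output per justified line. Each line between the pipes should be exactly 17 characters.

Answer: |childhood     who|
|everything       |
|photograph garden|
|why   ocean   sun|
|cheese      storm|
|triangle    white|
|year             |

Derivation:
Line 1: ['childhood', 'who'] (min_width=13, slack=4)
Line 2: ['everything'] (min_width=10, slack=7)
Line 3: ['photograph', 'garden'] (min_width=17, slack=0)
Line 4: ['why', 'ocean', 'sun'] (min_width=13, slack=4)
Line 5: ['cheese', 'storm'] (min_width=12, slack=5)
Line 6: ['triangle', 'white'] (min_width=14, slack=3)
Line 7: ['year'] (min_width=4, slack=13)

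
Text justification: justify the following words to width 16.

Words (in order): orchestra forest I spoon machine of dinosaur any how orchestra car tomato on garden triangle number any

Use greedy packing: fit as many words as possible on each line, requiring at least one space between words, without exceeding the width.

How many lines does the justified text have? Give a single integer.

Answer: 7

Derivation:
Line 1: ['orchestra', 'forest'] (min_width=16, slack=0)
Line 2: ['I', 'spoon', 'machine'] (min_width=15, slack=1)
Line 3: ['of', 'dinosaur', 'any'] (min_width=15, slack=1)
Line 4: ['how', 'orchestra'] (min_width=13, slack=3)
Line 5: ['car', 'tomato', 'on'] (min_width=13, slack=3)
Line 6: ['garden', 'triangle'] (min_width=15, slack=1)
Line 7: ['number', 'any'] (min_width=10, slack=6)
Total lines: 7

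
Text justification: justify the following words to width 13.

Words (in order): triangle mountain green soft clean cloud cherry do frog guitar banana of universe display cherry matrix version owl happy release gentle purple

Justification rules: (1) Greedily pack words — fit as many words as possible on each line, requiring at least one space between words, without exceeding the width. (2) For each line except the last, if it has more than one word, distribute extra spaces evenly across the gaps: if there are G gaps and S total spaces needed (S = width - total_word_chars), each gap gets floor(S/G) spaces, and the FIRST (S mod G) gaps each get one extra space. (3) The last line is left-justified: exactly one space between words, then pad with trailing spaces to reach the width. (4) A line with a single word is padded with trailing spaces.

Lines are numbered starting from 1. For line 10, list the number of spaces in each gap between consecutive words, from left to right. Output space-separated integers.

Line 1: ['triangle'] (min_width=8, slack=5)
Line 2: ['mountain'] (min_width=8, slack=5)
Line 3: ['green', 'soft'] (min_width=10, slack=3)
Line 4: ['clean', 'cloud'] (min_width=11, slack=2)
Line 5: ['cherry', 'do'] (min_width=9, slack=4)
Line 6: ['frog', 'guitar'] (min_width=11, slack=2)
Line 7: ['banana', 'of'] (min_width=9, slack=4)
Line 8: ['universe'] (min_width=8, slack=5)
Line 9: ['display'] (min_width=7, slack=6)
Line 10: ['cherry', 'matrix'] (min_width=13, slack=0)
Line 11: ['version', 'owl'] (min_width=11, slack=2)
Line 12: ['happy', 'release'] (min_width=13, slack=0)
Line 13: ['gentle', 'purple'] (min_width=13, slack=0)

Answer: 1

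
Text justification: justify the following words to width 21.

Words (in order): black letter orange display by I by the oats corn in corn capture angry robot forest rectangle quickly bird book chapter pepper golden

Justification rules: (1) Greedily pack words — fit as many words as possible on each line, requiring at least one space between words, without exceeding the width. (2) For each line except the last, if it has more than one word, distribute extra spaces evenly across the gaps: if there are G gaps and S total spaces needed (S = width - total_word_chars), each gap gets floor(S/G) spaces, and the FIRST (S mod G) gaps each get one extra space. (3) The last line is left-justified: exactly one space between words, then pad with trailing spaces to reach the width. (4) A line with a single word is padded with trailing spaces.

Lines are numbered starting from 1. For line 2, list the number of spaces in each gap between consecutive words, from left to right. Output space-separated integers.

Answer: 2 2 1 1

Derivation:
Line 1: ['black', 'letter', 'orange'] (min_width=19, slack=2)
Line 2: ['display', 'by', 'I', 'by', 'the'] (min_width=19, slack=2)
Line 3: ['oats', 'corn', 'in', 'corn'] (min_width=17, slack=4)
Line 4: ['capture', 'angry', 'robot'] (min_width=19, slack=2)
Line 5: ['forest', 'rectangle'] (min_width=16, slack=5)
Line 6: ['quickly', 'bird', 'book'] (min_width=17, slack=4)
Line 7: ['chapter', 'pepper', 'golden'] (min_width=21, slack=0)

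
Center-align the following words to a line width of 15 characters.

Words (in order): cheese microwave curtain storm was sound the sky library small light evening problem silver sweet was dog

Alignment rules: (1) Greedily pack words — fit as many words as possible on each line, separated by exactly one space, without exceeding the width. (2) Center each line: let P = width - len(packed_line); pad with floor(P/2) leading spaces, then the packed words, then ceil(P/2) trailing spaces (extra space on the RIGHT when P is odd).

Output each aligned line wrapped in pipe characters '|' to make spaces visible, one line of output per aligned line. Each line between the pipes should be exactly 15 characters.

Line 1: ['cheese'] (min_width=6, slack=9)
Line 2: ['microwave'] (min_width=9, slack=6)
Line 3: ['curtain', 'storm'] (min_width=13, slack=2)
Line 4: ['was', 'sound', 'the'] (min_width=13, slack=2)
Line 5: ['sky', 'library'] (min_width=11, slack=4)
Line 6: ['small', 'light'] (min_width=11, slack=4)
Line 7: ['evening', 'problem'] (min_width=15, slack=0)
Line 8: ['silver', 'sweet'] (min_width=12, slack=3)
Line 9: ['was', 'dog'] (min_width=7, slack=8)

Answer: |    cheese     |
|   microwave   |
| curtain storm |
| was sound the |
|  sky library  |
|  small light  |
|evening problem|
| silver sweet  |
|    was dog    |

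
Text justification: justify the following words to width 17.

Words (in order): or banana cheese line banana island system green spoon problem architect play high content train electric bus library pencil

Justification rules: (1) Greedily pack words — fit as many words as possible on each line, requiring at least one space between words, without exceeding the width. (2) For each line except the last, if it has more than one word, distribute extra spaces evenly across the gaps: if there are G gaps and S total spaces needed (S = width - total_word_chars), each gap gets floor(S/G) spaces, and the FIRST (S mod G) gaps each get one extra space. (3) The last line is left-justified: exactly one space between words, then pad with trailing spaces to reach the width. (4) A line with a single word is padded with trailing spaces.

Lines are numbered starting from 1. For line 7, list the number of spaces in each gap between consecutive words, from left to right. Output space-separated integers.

Line 1: ['or', 'banana', 'cheese'] (min_width=16, slack=1)
Line 2: ['line', 'banana'] (min_width=11, slack=6)
Line 3: ['island', 'system'] (min_width=13, slack=4)
Line 4: ['green', 'spoon'] (min_width=11, slack=6)
Line 5: ['problem', 'architect'] (min_width=17, slack=0)
Line 6: ['play', 'high', 'content'] (min_width=17, slack=0)
Line 7: ['train', 'electric'] (min_width=14, slack=3)
Line 8: ['bus', 'library'] (min_width=11, slack=6)
Line 9: ['pencil'] (min_width=6, slack=11)

Answer: 4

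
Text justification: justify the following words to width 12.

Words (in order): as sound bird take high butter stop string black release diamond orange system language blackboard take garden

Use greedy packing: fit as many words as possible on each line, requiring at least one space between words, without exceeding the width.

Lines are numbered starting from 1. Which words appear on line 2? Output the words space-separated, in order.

Answer: bird take

Derivation:
Line 1: ['as', 'sound'] (min_width=8, slack=4)
Line 2: ['bird', 'take'] (min_width=9, slack=3)
Line 3: ['high', 'butter'] (min_width=11, slack=1)
Line 4: ['stop', 'string'] (min_width=11, slack=1)
Line 5: ['black'] (min_width=5, slack=7)
Line 6: ['release'] (min_width=7, slack=5)
Line 7: ['diamond'] (min_width=7, slack=5)
Line 8: ['orange'] (min_width=6, slack=6)
Line 9: ['system'] (min_width=6, slack=6)
Line 10: ['language'] (min_width=8, slack=4)
Line 11: ['blackboard'] (min_width=10, slack=2)
Line 12: ['take', 'garden'] (min_width=11, slack=1)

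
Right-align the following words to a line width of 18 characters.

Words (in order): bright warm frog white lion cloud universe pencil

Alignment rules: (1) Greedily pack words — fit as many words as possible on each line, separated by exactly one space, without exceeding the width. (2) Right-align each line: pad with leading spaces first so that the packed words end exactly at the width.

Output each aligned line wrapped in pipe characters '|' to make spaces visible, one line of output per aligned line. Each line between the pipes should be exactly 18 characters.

Answer: |  bright warm frog|
|  white lion cloud|
|   universe pencil|

Derivation:
Line 1: ['bright', 'warm', 'frog'] (min_width=16, slack=2)
Line 2: ['white', 'lion', 'cloud'] (min_width=16, slack=2)
Line 3: ['universe', 'pencil'] (min_width=15, slack=3)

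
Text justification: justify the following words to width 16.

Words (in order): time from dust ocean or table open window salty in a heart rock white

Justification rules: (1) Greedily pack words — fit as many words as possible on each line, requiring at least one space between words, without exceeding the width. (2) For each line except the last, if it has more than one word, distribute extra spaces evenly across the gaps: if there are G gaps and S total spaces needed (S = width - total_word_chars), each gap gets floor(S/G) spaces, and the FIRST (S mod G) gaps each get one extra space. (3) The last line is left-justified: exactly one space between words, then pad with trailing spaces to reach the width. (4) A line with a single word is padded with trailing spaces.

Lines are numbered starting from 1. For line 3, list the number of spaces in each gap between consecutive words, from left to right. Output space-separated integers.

Answer: 6

Derivation:
Line 1: ['time', 'from', 'dust'] (min_width=14, slack=2)
Line 2: ['ocean', 'or', 'table'] (min_width=14, slack=2)
Line 3: ['open', 'window'] (min_width=11, slack=5)
Line 4: ['salty', 'in', 'a', 'heart'] (min_width=16, slack=0)
Line 5: ['rock', 'white'] (min_width=10, slack=6)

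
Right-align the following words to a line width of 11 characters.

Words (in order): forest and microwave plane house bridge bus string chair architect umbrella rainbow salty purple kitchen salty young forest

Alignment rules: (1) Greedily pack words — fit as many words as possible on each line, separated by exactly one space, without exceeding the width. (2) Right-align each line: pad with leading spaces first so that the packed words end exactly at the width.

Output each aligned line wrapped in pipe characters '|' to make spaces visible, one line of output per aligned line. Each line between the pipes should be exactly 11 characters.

Answer: | forest and|
|  microwave|
|plane house|
| bridge bus|
|     string|
|      chair|
|  architect|
|   umbrella|
|    rainbow|
|      salty|
|     purple|
|    kitchen|
|salty young|
|     forest|

Derivation:
Line 1: ['forest', 'and'] (min_width=10, slack=1)
Line 2: ['microwave'] (min_width=9, slack=2)
Line 3: ['plane', 'house'] (min_width=11, slack=0)
Line 4: ['bridge', 'bus'] (min_width=10, slack=1)
Line 5: ['string'] (min_width=6, slack=5)
Line 6: ['chair'] (min_width=5, slack=6)
Line 7: ['architect'] (min_width=9, slack=2)
Line 8: ['umbrella'] (min_width=8, slack=3)
Line 9: ['rainbow'] (min_width=7, slack=4)
Line 10: ['salty'] (min_width=5, slack=6)
Line 11: ['purple'] (min_width=6, slack=5)
Line 12: ['kitchen'] (min_width=7, slack=4)
Line 13: ['salty', 'young'] (min_width=11, slack=0)
Line 14: ['forest'] (min_width=6, slack=5)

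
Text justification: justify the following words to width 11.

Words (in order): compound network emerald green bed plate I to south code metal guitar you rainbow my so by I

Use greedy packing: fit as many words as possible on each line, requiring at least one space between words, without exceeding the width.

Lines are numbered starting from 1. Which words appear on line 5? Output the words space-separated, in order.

Answer: plate I to

Derivation:
Line 1: ['compound'] (min_width=8, slack=3)
Line 2: ['network'] (min_width=7, slack=4)
Line 3: ['emerald'] (min_width=7, slack=4)
Line 4: ['green', 'bed'] (min_width=9, slack=2)
Line 5: ['plate', 'I', 'to'] (min_width=10, slack=1)
Line 6: ['south', 'code'] (min_width=10, slack=1)
Line 7: ['metal'] (min_width=5, slack=6)
Line 8: ['guitar', 'you'] (min_width=10, slack=1)
Line 9: ['rainbow', 'my'] (min_width=10, slack=1)
Line 10: ['so', 'by', 'I'] (min_width=7, slack=4)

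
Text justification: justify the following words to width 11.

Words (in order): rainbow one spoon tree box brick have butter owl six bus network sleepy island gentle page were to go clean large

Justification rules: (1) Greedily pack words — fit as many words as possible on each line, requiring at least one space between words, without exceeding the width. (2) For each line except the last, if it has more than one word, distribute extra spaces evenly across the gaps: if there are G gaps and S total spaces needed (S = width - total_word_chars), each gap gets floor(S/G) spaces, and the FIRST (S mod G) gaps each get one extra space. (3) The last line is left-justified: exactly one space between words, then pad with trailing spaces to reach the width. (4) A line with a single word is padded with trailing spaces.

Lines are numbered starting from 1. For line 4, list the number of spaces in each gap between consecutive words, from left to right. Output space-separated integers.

Line 1: ['rainbow', 'one'] (min_width=11, slack=0)
Line 2: ['spoon', 'tree'] (min_width=10, slack=1)
Line 3: ['box', 'brick'] (min_width=9, slack=2)
Line 4: ['have', 'butter'] (min_width=11, slack=0)
Line 5: ['owl', 'six', 'bus'] (min_width=11, slack=0)
Line 6: ['network'] (min_width=7, slack=4)
Line 7: ['sleepy'] (min_width=6, slack=5)
Line 8: ['island'] (min_width=6, slack=5)
Line 9: ['gentle', 'page'] (min_width=11, slack=0)
Line 10: ['were', 'to', 'go'] (min_width=10, slack=1)
Line 11: ['clean', 'large'] (min_width=11, slack=0)

Answer: 1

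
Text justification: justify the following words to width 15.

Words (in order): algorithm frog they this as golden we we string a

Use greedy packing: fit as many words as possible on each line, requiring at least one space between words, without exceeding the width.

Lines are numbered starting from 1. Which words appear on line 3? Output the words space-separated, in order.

Answer: golden we we

Derivation:
Line 1: ['algorithm', 'frog'] (min_width=14, slack=1)
Line 2: ['they', 'this', 'as'] (min_width=12, slack=3)
Line 3: ['golden', 'we', 'we'] (min_width=12, slack=3)
Line 4: ['string', 'a'] (min_width=8, slack=7)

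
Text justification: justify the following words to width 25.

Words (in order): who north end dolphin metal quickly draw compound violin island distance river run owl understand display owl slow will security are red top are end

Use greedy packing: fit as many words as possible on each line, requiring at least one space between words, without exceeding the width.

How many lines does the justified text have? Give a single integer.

Answer: 7

Derivation:
Line 1: ['who', 'north', 'end', 'dolphin'] (min_width=21, slack=4)
Line 2: ['metal', 'quickly', 'draw'] (min_width=18, slack=7)
Line 3: ['compound', 'violin', 'island'] (min_width=22, slack=3)
Line 4: ['distance', 'river', 'run', 'owl'] (min_width=22, slack=3)
Line 5: ['understand', 'display', 'owl'] (min_width=22, slack=3)
Line 6: ['slow', 'will', 'security', 'are'] (min_width=22, slack=3)
Line 7: ['red', 'top', 'are', 'end'] (min_width=15, slack=10)
Total lines: 7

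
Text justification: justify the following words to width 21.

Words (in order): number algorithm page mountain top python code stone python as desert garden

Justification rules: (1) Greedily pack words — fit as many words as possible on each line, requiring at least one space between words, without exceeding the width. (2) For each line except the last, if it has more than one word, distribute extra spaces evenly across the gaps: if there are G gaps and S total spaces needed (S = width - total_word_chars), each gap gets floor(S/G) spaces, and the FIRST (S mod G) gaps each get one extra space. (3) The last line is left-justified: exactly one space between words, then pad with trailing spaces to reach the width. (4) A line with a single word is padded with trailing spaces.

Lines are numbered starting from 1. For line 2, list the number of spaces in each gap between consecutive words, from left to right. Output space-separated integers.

Answer: 2 2

Derivation:
Line 1: ['number', 'algorithm', 'page'] (min_width=21, slack=0)
Line 2: ['mountain', 'top', 'python'] (min_width=19, slack=2)
Line 3: ['code', 'stone', 'python', 'as'] (min_width=20, slack=1)
Line 4: ['desert', 'garden'] (min_width=13, slack=8)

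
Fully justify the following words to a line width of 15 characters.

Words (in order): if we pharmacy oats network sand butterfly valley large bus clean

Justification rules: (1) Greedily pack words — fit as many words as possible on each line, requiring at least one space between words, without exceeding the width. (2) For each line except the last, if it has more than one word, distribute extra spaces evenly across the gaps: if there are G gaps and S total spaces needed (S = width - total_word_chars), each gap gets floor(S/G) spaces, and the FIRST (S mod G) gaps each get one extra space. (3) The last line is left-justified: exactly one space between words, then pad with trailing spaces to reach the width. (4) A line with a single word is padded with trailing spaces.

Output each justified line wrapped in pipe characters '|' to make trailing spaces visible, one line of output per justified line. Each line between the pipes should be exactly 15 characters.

Answer: |if  we pharmacy|
|oats    network|
|sand  butterfly|
|valley    large|
|bus clean      |

Derivation:
Line 1: ['if', 'we', 'pharmacy'] (min_width=14, slack=1)
Line 2: ['oats', 'network'] (min_width=12, slack=3)
Line 3: ['sand', 'butterfly'] (min_width=14, slack=1)
Line 4: ['valley', 'large'] (min_width=12, slack=3)
Line 5: ['bus', 'clean'] (min_width=9, slack=6)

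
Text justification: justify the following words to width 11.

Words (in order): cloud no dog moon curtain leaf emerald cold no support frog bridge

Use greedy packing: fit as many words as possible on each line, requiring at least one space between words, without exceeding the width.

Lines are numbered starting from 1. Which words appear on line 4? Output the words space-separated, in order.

Answer: leaf

Derivation:
Line 1: ['cloud', 'no'] (min_width=8, slack=3)
Line 2: ['dog', 'moon'] (min_width=8, slack=3)
Line 3: ['curtain'] (min_width=7, slack=4)
Line 4: ['leaf'] (min_width=4, slack=7)
Line 5: ['emerald'] (min_width=7, slack=4)
Line 6: ['cold', 'no'] (min_width=7, slack=4)
Line 7: ['support'] (min_width=7, slack=4)
Line 8: ['frog', 'bridge'] (min_width=11, slack=0)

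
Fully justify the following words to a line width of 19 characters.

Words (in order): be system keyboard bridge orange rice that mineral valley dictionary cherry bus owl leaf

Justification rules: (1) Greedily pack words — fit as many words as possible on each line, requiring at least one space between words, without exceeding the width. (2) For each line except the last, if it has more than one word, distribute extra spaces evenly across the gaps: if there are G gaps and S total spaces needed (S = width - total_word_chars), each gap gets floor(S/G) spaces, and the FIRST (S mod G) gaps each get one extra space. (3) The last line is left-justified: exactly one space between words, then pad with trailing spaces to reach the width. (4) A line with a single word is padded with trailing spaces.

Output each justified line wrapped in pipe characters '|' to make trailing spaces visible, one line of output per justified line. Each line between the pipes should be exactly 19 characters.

Answer: |be  system keyboard|
|bridge  orange rice|
|that mineral valley|
|dictionary   cherry|
|bus owl leaf       |

Derivation:
Line 1: ['be', 'system', 'keyboard'] (min_width=18, slack=1)
Line 2: ['bridge', 'orange', 'rice'] (min_width=18, slack=1)
Line 3: ['that', 'mineral', 'valley'] (min_width=19, slack=0)
Line 4: ['dictionary', 'cherry'] (min_width=17, slack=2)
Line 5: ['bus', 'owl', 'leaf'] (min_width=12, slack=7)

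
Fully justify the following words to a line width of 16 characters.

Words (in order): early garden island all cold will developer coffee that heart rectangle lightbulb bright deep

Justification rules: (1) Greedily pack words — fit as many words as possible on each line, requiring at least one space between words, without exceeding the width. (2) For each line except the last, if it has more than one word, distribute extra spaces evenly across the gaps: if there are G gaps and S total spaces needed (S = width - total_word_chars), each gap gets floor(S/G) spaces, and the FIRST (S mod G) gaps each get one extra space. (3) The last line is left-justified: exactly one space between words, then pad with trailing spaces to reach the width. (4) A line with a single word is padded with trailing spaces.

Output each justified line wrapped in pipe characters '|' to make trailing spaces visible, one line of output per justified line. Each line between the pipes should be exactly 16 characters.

Answer: |early     garden|
|island  all cold|
|will   developer|
|coffee      that|
|heart  rectangle|
|lightbulb bright|
|deep            |

Derivation:
Line 1: ['early', 'garden'] (min_width=12, slack=4)
Line 2: ['island', 'all', 'cold'] (min_width=15, slack=1)
Line 3: ['will', 'developer'] (min_width=14, slack=2)
Line 4: ['coffee', 'that'] (min_width=11, slack=5)
Line 5: ['heart', 'rectangle'] (min_width=15, slack=1)
Line 6: ['lightbulb', 'bright'] (min_width=16, slack=0)
Line 7: ['deep'] (min_width=4, slack=12)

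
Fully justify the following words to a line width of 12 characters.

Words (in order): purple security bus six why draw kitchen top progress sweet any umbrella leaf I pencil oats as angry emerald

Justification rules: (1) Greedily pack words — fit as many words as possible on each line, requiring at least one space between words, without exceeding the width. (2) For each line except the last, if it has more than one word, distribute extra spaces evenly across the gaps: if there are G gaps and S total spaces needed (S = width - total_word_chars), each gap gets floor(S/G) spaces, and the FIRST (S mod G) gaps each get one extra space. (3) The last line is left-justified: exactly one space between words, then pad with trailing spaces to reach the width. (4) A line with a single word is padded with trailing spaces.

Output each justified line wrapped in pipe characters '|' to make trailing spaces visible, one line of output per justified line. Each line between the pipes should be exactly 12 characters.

Answer: |purple      |
|security bus|
|six why draw|
|kitchen  top|
|progress    |
|sweet    any|
|umbrella    |
|leaf       I|
|pencil  oats|
|as     angry|
|emerald     |

Derivation:
Line 1: ['purple'] (min_width=6, slack=6)
Line 2: ['security', 'bus'] (min_width=12, slack=0)
Line 3: ['six', 'why', 'draw'] (min_width=12, slack=0)
Line 4: ['kitchen', 'top'] (min_width=11, slack=1)
Line 5: ['progress'] (min_width=8, slack=4)
Line 6: ['sweet', 'any'] (min_width=9, slack=3)
Line 7: ['umbrella'] (min_width=8, slack=4)
Line 8: ['leaf', 'I'] (min_width=6, slack=6)
Line 9: ['pencil', 'oats'] (min_width=11, slack=1)
Line 10: ['as', 'angry'] (min_width=8, slack=4)
Line 11: ['emerald'] (min_width=7, slack=5)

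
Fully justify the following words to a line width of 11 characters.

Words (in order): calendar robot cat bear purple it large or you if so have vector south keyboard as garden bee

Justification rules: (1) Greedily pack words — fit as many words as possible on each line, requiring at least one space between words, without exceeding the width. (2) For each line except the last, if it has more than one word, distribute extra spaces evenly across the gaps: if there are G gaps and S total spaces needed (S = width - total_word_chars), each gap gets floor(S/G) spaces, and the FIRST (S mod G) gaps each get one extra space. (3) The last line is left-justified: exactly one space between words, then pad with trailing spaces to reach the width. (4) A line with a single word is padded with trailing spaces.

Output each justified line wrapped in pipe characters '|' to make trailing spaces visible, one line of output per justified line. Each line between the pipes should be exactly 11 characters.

Answer: |calendar   |
|robot   cat|
|bear purple|
|it large or|
|you  if  so|
|have vector|
|south      |
|keyboard as|
|garden bee |

Derivation:
Line 1: ['calendar'] (min_width=8, slack=3)
Line 2: ['robot', 'cat'] (min_width=9, slack=2)
Line 3: ['bear', 'purple'] (min_width=11, slack=0)
Line 4: ['it', 'large', 'or'] (min_width=11, slack=0)
Line 5: ['you', 'if', 'so'] (min_width=9, slack=2)
Line 6: ['have', 'vector'] (min_width=11, slack=0)
Line 7: ['south'] (min_width=5, slack=6)
Line 8: ['keyboard', 'as'] (min_width=11, slack=0)
Line 9: ['garden', 'bee'] (min_width=10, slack=1)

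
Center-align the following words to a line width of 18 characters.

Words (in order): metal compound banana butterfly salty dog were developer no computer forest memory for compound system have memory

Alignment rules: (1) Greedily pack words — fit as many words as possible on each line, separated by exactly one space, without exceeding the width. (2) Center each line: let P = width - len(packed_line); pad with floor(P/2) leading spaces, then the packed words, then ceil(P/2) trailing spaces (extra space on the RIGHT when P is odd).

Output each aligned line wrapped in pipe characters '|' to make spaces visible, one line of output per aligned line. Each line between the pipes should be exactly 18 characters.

Answer: |  metal compound  |
| banana butterfly |
|  salty dog were  |
|   developer no   |
| computer forest  |
|    memory for    |
| compound system  |
|   have memory    |

Derivation:
Line 1: ['metal', 'compound'] (min_width=14, slack=4)
Line 2: ['banana', 'butterfly'] (min_width=16, slack=2)
Line 3: ['salty', 'dog', 'were'] (min_width=14, slack=4)
Line 4: ['developer', 'no'] (min_width=12, slack=6)
Line 5: ['computer', 'forest'] (min_width=15, slack=3)
Line 6: ['memory', 'for'] (min_width=10, slack=8)
Line 7: ['compound', 'system'] (min_width=15, slack=3)
Line 8: ['have', 'memory'] (min_width=11, slack=7)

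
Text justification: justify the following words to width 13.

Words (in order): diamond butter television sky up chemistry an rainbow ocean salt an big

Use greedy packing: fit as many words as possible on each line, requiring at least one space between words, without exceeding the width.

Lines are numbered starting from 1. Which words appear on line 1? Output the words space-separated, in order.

Line 1: ['diamond'] (min_width=7, slack=6)
Line 2: ['butter'] (min_width=6, slack=7)
Line 3: ['television'] (min_width=10, slack=3)
Line 4: ['sky', 'up'] (min_width=6, slack=7)
Line 5: ['chemistry', 'an'] (min_width=12, slack=1)
Line 6: ['rainbow', 'ocean'] (min_width=13, slack=0)
Line 7: ['salt', 'an', 'big'] (min_width=11, slack=2)

Answer: diamond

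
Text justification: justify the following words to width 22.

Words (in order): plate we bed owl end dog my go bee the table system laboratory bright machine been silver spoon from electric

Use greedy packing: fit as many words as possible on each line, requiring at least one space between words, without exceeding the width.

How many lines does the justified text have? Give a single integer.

Line 1: ['plate', 'we', 'bed', 'owl', 'end'] (min_width=20, slack=2)
Line 2: ['dog', 'my', 'go', 'bee', 'the'] (min_width=17, slack=5)
Line 3: ['table', 'system'] (min_width=12, slack=10)
Line 4: ['laboratory', 'bright'] (min_width=17, slack=5)
Line 5: ['machine', 'been', 'silver'] (min_width=19, slack=3)
Line 6: ['spoon', 'from', 'electric'] (min_width=19, slack=3)
Total lines: 6

Answer: 6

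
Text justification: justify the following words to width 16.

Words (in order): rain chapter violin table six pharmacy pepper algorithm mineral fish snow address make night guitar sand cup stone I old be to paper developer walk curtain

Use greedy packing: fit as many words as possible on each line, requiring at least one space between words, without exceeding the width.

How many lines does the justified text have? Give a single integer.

Answer: 12

Derivation:
Line 1: ['rain', 'chapter'] (min_width=12, slack=4)
Line 2: ['violin', 'table', 'six'] (min_width=16, slack=0)
Line 3: ['pharmacy', 'pepper'] (min_width=15, slack=1)
Line 4: ['algorithm'] (min_width=9, slack=7)
Line 5: ['mineral', 'fish'] (min_width=12, slack=4)
Line 6: ['snow', 'address'] (min_width=12, slack=4)
Line 7: ['make', 'night'] (min_width=10, slack=6)
Line 8: ['guitar', 'sand', 'cup'] (min_width=15, slack=1)
Line 9: ['stone', 'I', 'old', 'be'] (min_width=14, slack=2)
Line 10: ['to', 'paper'] (min_width=8, slack=8)
Line 11: ['developer', 'walk'] (min_width=14, slack=2)
Line 12: ['curtain'] (min_width=7, slack=9)
Total lines: 12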